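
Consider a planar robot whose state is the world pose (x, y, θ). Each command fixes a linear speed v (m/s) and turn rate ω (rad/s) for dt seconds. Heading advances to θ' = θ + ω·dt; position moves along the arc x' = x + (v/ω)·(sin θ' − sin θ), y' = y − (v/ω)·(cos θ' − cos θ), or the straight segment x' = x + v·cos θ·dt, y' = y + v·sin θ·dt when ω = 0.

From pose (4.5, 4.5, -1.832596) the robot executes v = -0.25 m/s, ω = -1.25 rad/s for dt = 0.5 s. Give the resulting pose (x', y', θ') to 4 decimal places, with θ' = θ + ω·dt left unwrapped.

(4.5668, 4.6032, -2.4576)

θ' = -1.8326 + -1.25·0.5 = -2.4576
R = v/ω = -0.25/-1.25 = 0.2000
x' = 4.5 + 0.2000·(sin -2.4576 − sin -1.8326) = 4.5668
y' = 4.5 − 0.2000·(cos -2.4576 − cos -1.8326) = 4.6032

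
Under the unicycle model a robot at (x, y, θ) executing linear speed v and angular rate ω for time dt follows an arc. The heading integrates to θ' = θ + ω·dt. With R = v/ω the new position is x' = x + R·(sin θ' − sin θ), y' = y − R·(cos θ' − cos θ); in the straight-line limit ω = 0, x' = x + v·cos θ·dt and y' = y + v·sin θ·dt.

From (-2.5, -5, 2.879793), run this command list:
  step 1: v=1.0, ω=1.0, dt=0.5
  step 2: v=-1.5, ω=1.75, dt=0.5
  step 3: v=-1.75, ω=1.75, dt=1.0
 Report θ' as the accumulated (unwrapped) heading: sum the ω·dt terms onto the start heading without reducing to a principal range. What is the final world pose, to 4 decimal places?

(-3.0504, -3.1366, 6.0048)

step 1: θ'=3.3798 (R=1.0000) → pose (-2.9948, -4.9942, 3.3798)
step 2: θ'=4.2548 (R=-0.8571) → pose (-2.4281, -4.5399, 4.2548)
step 3: θ'=6.0048 (R=-1.0000) → pose (-3.0504, -3.1366, 6.0048)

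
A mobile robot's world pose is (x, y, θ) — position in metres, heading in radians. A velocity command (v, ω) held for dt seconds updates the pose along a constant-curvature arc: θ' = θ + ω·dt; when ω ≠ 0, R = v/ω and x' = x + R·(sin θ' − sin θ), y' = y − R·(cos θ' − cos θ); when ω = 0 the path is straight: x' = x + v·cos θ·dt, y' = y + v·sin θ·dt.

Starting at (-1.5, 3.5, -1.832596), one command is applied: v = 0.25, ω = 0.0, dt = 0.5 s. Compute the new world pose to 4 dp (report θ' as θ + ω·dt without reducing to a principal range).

(-1.5324, 3.3793, -1.8326)

θ' = -1.8326 + 0.0·0.5 = -1.8326
ω = 0 → straight: x' = -1.5 + 0.25·cos(-1.8326)·0.5 = -1.5324
y' = 3.5 + 0.25·sin(-1.8326)·0.5 = 3.3793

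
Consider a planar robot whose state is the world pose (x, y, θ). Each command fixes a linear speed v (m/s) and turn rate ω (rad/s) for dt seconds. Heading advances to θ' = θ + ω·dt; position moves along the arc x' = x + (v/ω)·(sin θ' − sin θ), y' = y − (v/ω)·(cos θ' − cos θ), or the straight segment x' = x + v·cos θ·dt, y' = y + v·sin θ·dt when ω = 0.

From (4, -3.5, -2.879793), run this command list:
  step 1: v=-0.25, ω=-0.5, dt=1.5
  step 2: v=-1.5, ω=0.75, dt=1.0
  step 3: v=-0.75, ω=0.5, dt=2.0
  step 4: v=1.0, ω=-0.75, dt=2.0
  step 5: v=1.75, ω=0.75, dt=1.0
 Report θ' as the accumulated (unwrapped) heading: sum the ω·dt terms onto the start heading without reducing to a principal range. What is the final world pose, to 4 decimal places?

(3.5823, -3.8374, -2.6298)

step 1: θ'=-3.6298 (R=0.5000) → pose (4.3639, -3.5414, -3.6298)
step 2: θ'=-2.8798 (R=-2.0000) → pose (5.8196, -3.7069, -2.8798)
step 3: θ'=-1.8798 (R=-1.5000) → pose (6.8604, -2.7141, -1.8798)
step 4: θ'=-3.3798 (R=-1.3333) → pose (5.2756, -3.6043, -3.3798)
step 5: θ'=-2.6298 (R=2.3333) → pose (3.5823, -3.8374, -2.6298)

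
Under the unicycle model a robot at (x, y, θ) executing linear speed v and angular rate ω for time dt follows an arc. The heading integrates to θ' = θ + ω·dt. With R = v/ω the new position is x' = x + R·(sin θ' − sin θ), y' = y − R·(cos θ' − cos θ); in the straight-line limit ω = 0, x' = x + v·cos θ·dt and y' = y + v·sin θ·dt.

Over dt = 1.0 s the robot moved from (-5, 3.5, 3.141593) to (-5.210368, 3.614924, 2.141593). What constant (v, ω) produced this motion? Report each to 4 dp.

Δθ = 2.141593 − 3.141593 = -1.000000
ω = Δθ/dt = -1.000000/1.0 = -1.0000
R = Δx/(sin θ' − sin θ) = -0.2500
v = R·ω = -0.2500·-1.0000 = 0.2500

v = 0.2500, ω = -1.0000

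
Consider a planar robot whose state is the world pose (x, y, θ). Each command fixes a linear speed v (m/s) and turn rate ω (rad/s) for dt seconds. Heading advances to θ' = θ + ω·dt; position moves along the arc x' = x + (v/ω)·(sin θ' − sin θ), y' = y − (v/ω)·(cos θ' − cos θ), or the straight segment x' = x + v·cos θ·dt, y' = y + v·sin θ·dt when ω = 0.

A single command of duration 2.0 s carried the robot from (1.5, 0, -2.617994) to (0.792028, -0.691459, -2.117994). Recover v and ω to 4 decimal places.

Δθ = -2.117994 − -2.617994 = 0.500000
ω = Δθ/dt = 0.500000/2.0 = 0.2500
R = Δx/(sin θ' − sin θ) = 2.0000
v = R·ω = 2.0000·0.2500 = 0.5000

v = 0.5000, ω = 0.2500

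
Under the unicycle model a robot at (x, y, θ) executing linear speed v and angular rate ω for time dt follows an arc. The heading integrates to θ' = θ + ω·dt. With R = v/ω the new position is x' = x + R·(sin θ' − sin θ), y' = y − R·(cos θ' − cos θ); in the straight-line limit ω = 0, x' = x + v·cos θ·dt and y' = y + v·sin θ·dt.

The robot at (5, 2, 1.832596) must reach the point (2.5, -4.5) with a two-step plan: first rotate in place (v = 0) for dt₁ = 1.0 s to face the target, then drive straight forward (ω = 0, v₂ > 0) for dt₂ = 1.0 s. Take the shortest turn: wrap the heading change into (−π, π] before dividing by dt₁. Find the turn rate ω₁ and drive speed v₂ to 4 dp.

heading to target = atan2(-4.5−2, 2.5−5) = -1.9380
Δθ = wrap(-1.9380 − 1.8326) = 2.5126; ω₁ = Δθ/dt₁ = 2.5126
distance = √((2.5−5)² + (-4.5−2)²) = 6.9642; v₂ = distance/dt₂ = 6.9642

ω₁ = 2.5126, v₂ = 6.9642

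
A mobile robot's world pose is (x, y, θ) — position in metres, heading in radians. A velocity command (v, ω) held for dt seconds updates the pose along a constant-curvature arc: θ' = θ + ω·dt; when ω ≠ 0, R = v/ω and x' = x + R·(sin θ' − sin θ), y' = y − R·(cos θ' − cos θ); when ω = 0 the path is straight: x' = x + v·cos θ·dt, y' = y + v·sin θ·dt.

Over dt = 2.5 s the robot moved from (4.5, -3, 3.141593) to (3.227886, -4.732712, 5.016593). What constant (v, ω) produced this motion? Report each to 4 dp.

v = 1.0000, ω = 0.7500

Δθ = 5.016593 − 3.141593 = 1.875000
ω = Δθ/dt = 1.875000/2.5 = 0.7500
R = −Δy/(cos θ' − cos θ) = 1.3333
v = R·ω = 1.3333·0.7500 = 1.0000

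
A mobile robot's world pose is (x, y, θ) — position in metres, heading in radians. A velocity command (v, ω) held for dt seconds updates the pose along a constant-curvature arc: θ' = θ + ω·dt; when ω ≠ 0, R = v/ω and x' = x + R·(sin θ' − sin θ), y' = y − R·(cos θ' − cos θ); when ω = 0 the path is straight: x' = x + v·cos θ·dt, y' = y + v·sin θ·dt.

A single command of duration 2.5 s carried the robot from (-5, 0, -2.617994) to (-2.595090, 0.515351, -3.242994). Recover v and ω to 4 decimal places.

Δθ = -3.242994 − -2.617994 = -0.625000
ω = Δθ/dt = -0.625000/2.5 = -0.2500
R = Δx/(sin θ' − sin θ) = 4.0000
v = R·ω = 4.0000·-0.2500 = -1.0000

v = -1.0000, ω = -0.2500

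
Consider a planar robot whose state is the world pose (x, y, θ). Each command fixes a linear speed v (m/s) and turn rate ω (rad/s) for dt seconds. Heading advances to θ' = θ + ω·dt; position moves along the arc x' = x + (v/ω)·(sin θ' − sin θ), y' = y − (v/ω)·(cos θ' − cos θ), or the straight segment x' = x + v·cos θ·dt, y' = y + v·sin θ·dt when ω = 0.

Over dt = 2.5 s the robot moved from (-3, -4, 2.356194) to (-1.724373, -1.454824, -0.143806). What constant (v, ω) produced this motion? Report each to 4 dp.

v = 1.5000, ω = -1.0000

Δθ = -0.143806 − 2.356194 = -2.500000
ω = Δθ/dt = -2.500000/2.5 = -1.0000
R = −Δy/(cos θ' − cos θ) = -1.5000
v = R·ω = -1.5000·-1.0000 = 1.5000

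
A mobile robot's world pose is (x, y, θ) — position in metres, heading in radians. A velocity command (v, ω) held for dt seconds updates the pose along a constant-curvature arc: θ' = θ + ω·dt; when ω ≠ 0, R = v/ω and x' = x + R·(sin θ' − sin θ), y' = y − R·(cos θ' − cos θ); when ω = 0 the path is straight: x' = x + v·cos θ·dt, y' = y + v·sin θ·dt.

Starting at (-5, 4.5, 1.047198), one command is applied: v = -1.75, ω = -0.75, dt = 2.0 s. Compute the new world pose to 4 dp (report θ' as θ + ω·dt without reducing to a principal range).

(-8.0415, 3.5685, -0.4528)

θ' = 1.0472 + -0.75·2.0 = -0.4528
R = v/ω = -1.75/-0.75 = 2.3333
x' = -5 + 2.3333·(sin -0.4528 − sin 1.0472) = -8.0415
y' = 4.5 − 2.3333·(cos -0.4528 − cos 1.0472) = 3.5685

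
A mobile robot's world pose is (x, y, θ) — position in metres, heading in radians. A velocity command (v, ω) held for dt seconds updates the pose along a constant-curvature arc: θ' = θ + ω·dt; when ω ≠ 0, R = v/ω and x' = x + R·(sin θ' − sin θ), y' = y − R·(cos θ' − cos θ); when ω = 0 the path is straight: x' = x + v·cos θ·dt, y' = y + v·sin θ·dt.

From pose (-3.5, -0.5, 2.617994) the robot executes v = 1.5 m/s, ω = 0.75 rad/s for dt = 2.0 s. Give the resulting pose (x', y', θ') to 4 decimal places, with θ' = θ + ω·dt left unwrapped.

θ' = 2.6180 + 0.75·2.0 = 4.1180
R = v/ω = 1.5/0.75 = 2.0000
x' = -3.5 + 2.0000·(sin 4.1180 − sin 2.6180) = -6.1570
y' = -0.5 − 2.0000·(cos 4.1180 − cos 2.6180) = -1.1120

(-6.1570, -1.1120, 4.1180)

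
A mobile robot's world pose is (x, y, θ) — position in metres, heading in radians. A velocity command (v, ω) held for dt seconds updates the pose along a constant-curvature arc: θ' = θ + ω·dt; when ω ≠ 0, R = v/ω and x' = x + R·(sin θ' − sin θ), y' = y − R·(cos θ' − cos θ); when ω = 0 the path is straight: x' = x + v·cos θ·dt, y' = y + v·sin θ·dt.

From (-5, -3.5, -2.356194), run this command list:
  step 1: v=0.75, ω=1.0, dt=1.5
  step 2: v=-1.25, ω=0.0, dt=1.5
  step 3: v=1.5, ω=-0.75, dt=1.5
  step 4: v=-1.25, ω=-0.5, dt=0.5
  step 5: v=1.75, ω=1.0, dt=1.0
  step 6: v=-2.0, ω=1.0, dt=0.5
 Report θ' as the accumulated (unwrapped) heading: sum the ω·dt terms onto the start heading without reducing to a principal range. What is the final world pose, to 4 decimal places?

step 1: θ'=-0.8562 (R=0.7500) → pose (-5.0362, -4.5218, -0.8562)
step 2: θ'=-0.8562 (straight) → pose (-6.2649, -3.1055, -0.8562)
step 3: θ'=-1.9812 (R=-2.0000) → pose (-5.9417, -5.2141, -1.9812)
step 4: θ'=-2.2312 (R=2.5000) → pose (-5.6237, -4.6780, -2.2312)
step 5: θ'=-1.2312 (R=1.7500) → pose (-5.8916, -6.3344, -1.2312)
step 6: θ'=-0.7312 (R=-2.0000) → pose (-6.4419, -5.5119, -0.7312)

(-6.4419, -5.5119, -0.7312)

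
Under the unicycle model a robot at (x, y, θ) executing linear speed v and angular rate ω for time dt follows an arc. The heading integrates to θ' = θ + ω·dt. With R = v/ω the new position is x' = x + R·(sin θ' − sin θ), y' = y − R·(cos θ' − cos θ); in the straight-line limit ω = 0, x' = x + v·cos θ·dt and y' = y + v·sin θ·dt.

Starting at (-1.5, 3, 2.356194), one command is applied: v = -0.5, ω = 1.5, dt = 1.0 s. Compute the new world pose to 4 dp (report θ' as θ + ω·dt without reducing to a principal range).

(-1.0459, 2.9839, 3.8562)

θ' = 2.3562 + 1.5·1.0 = 3.8562
R = v/ω = -0.5/1.5 = -0.3333
x' = -1.5 + -0.3333·(sin 3.8562 − sin 2.3562) = -1.0459
y' = 3 − -0.3333·(cos 3.8562 − cos 2.3562) = 2.9839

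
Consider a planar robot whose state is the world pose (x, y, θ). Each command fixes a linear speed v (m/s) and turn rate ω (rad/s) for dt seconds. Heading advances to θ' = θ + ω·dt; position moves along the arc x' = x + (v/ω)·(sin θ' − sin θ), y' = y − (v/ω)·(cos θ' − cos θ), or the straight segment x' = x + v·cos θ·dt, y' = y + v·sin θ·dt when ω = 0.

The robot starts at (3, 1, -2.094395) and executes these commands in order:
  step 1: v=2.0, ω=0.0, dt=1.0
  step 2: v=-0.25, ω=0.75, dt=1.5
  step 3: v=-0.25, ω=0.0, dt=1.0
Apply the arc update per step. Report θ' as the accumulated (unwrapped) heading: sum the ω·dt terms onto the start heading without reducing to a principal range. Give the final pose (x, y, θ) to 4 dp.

step 1: θ'=-2.0944 (straight) → pose (2.0000, -0.7321, -2.0944)
step 2: θ'=-0.9694 (R=-0.3333) → pose (1.9862, -0.3768, -0.9694)
step 3: θ'=-0.9694 (straight) → pose (1.8447, -0.1706, -0.9694)

(1.8447, -0.1706, -0.9694)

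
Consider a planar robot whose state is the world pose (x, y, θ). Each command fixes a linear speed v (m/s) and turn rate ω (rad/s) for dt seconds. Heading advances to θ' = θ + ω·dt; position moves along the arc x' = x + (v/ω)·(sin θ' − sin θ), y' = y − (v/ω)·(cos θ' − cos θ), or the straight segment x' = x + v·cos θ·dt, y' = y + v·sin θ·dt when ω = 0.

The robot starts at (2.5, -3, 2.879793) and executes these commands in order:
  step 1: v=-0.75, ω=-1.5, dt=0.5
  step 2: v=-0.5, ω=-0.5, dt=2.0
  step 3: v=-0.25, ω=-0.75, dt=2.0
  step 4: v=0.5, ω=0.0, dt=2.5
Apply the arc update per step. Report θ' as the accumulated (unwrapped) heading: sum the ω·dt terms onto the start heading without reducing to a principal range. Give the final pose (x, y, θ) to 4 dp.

(3.5943, -4.7957, -0.3702)

step 1: θ'=2.1298 (R=0.5000) → pose (2.7945, -3.2178, 2.1298)
step 2: θ'=1.1298 (R=1.0000) → pose (2.8510, -4.1750, 1.1298)
step 3: θ'=-0.3702 (R=0.3333) → pose (2.4290, -4.3434, -0.3702)
step 4: θ'=-0.3702 (straight) → pose (3.5943, -4.7957, -0.3702)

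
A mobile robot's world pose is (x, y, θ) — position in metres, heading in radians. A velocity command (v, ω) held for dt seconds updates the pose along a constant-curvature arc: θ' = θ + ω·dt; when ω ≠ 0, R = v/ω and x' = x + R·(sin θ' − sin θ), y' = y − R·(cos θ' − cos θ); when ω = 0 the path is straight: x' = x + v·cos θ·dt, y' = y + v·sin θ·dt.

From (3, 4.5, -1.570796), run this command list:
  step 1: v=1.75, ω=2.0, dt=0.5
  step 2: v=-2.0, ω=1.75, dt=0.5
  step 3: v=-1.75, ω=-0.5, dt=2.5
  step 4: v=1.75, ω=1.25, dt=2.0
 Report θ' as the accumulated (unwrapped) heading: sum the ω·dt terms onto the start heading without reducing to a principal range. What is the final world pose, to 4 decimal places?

(1.0908, 5.9798, 1.5542)

step 1: θ'=-0.5708 (R=0.8750) → pose (3.4022, 3.7637, -0.5708)
step 2: θ'=0.3042 (R=-1.1429) → pose (2.4424, 3.8924, 0.3042)
step 3: θ'=-0.9458 (R=3.5000) → pose (-1.4443, 5.1839, -0.9458)
step 4: θ'=1.5542 (R=1.4000) → pose (1.0908, 5.9798, 1.5542)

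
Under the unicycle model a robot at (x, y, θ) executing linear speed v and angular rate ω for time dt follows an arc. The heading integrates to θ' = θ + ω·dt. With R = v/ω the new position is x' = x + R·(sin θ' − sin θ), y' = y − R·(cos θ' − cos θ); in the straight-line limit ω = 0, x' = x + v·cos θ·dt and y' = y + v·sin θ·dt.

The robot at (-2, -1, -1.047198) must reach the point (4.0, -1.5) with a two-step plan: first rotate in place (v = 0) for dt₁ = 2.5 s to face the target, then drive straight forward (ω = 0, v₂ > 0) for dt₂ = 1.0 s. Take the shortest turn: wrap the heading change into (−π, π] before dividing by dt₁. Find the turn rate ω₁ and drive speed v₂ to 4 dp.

heading to target = atan2(-1.5−-1, 4−-2) = -0.0831
Δθ = wrap(-0.0831 − -1.0472) = 0.9641; ω₁ = Δθ/dt₁ = 0.3856
distance = √((4−-2)² + (-1.5−-1)²) = 6.0208; v₂ = distance/dt₂ = 6.0208

ω₁ = 0.3856, v₂ = 6.0208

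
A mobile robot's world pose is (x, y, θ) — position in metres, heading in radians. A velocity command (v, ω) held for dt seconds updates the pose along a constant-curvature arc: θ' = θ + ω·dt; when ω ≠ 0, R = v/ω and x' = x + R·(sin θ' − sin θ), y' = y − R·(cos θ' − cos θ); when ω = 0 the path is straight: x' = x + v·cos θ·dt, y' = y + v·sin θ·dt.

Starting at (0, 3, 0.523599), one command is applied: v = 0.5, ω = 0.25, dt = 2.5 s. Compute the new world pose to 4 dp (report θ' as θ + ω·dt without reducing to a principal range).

(0.8244, 3.9125, 1.1486)

θ' = 0.5236 + 0.25·2.5 = 1.1486
R = v/ω = 0.5/0.25 = 2.0000
x' = 0 + 2.0000·(sin 1.1486 − sin 0.5236) = 0.8244
y' = 3 − 2.0000·(cos 1.1486 − cos 0.5236) = 3.9125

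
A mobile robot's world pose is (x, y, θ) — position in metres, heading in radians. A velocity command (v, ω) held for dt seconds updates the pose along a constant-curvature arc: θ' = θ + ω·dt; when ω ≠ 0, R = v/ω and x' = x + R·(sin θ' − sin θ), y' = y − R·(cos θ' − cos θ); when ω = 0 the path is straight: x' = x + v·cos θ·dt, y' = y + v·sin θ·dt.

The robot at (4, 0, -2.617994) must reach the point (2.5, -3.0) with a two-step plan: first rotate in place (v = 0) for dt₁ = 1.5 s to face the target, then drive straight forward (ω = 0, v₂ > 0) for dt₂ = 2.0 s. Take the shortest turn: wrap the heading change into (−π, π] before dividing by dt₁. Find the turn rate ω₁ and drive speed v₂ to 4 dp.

ω₁ = 0.3890, v₂ = 1.6771

heading to target = atan2(-3−0, 2.5−4) = -2.0344
Δθ = wrap(-2.0344 − -2.6180) = 0.5836; ω₁ = Δθ/dt₁ = 0.3890
distance = √((2.5−4)² + (-3−0)²) = 3.3541; v₂ = distance/dt₂ = 1.6771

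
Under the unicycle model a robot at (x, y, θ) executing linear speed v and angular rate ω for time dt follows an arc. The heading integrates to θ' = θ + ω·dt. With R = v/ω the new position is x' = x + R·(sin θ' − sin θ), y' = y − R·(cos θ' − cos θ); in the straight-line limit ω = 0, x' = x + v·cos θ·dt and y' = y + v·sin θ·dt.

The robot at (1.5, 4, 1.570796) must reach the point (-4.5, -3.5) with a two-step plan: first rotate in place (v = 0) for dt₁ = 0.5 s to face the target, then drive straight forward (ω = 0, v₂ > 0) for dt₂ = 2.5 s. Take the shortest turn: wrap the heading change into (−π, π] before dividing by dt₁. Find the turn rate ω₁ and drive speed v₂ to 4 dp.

heading to target = atan2(-3.5−4, -4.5−1.5) = -2.2455
Δθ = wrap(-2.2455 − 1.5708) = 2.4669; ω₁ = Δθ/dt₁ = 4.9337
distance = √((-4.5−1.5)² + (-3.5−4)²) = 9.6047; v₂ = distance/dt₂ = 3.8419

ω₁ = 4.9337, v₂ = 3.8419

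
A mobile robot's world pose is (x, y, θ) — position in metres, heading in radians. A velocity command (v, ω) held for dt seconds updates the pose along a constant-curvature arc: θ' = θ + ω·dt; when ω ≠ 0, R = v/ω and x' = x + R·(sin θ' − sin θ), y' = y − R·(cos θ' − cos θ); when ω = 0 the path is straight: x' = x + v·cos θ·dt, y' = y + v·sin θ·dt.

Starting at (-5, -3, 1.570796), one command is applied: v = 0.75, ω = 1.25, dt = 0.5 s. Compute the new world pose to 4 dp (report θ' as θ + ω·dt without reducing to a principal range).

θ' = 1.5708 + 1.25·0.5 = 2.1958
R = v/ω = 0.75/1.25 = 0.6000
x' = -5 + 0.6000·(sin 2.1958 − sin 1.5708) = -5.1134
y' = -3 − 0.6000·(cos 2.1958 − cos 1.5708) = -2.6489

(-5.1134, -2.6489, 2.1958)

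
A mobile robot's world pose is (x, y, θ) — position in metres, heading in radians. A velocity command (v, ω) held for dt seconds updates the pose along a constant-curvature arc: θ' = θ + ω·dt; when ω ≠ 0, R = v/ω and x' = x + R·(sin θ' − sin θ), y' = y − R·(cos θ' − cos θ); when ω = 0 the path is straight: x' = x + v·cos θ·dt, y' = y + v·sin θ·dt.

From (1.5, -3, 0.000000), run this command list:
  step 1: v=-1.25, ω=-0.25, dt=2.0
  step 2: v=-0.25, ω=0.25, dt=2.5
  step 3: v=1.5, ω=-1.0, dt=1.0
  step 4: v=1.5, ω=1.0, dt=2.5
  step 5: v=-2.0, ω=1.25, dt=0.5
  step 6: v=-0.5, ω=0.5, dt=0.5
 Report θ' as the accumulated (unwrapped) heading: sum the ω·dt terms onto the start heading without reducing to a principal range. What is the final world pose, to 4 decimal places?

(3.0185, -2.8487, 2.5000)

step 1: θ'=-0.5000 (R=5.0000) → pose (-0.8971, -2.3879, -0.5000)
step 2: θ'=0.1250 (R=-1.0000) → pose (-1.5012, -2.2733, 0.1250)
step 3: θ'=-0.8750 (R=-1.5000) → pose (-0.1629, -2.8001, -0.8750)
step 4: θ'=1.6250 (R=1.5000) → pose (2.4862, -1.7573, 1.6250)
step 5: θ'=2.2500 (R=-1.6000) → pose (2.8389, -2.6757, 2.2500)
step 6: θ'=2.5000 (R=-1.0000) → pose (3.0185, -2.8487, 2.5000)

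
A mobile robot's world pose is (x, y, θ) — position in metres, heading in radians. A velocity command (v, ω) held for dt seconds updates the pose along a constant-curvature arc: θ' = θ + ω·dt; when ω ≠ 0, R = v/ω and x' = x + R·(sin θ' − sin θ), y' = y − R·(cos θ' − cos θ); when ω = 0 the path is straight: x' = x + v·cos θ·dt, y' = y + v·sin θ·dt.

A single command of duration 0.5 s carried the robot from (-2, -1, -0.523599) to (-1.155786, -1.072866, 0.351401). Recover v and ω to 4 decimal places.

v = 1.7500, ω = 1.7500

Δθ = 0.351401 − -0.523599 = 0.875000
ω = Δθ/dt = 0.875000/0.5 = 1.7500
R = Δx/(sin θ' − sin θ) = 1.0000
v = R·ω = 1.0000·1.7500 = 1.7500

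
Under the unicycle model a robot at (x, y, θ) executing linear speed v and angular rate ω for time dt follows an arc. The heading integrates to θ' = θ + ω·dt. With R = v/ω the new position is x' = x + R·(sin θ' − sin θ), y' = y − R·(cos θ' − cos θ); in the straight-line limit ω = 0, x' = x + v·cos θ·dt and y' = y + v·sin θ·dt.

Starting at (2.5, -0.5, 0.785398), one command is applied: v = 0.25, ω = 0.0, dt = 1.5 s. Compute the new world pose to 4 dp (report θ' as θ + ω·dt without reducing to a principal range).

(2.7652, -0.2348, 0.7854)

θ' = 0.7854 + 0.0·1.5 = 0.7854
ω = 0 → straight: x' = 2.5 + 0.25·cos(0.7854)·1.5 = 2.7652
y' = -0.5 + 0.25·sin(0.7854)·1.5 = -0.2348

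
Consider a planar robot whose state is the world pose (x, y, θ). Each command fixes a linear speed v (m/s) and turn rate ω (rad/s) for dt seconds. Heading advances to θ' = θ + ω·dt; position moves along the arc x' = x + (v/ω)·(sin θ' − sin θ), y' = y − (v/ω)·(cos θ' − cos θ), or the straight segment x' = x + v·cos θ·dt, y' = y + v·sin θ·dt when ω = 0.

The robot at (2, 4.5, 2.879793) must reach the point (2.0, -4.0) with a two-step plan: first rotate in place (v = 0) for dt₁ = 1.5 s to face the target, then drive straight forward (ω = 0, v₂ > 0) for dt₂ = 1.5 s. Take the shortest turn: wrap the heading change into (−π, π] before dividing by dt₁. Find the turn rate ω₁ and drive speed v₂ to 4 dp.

ω₁ = 1.2217, v₂ = 5.6667

heading to target = atan2(-4−4.5, 2−2) = -1.5708
Δθ = wrap(-1.5708 − 2.8798) = 1.8326; ω₁ = Δθ/dt₁ = 1.2217
distance = √((2−2)² + (-4−4.5)²) = 8.5000; v₂ = distance/dt₂ = 5.6667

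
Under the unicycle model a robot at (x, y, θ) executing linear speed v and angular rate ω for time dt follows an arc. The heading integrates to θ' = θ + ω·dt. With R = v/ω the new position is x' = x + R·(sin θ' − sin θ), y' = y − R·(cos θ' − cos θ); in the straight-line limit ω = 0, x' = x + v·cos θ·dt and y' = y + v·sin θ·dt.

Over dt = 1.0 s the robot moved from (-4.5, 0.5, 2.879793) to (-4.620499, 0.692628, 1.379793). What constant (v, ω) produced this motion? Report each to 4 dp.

v = 0.2500, ω = -1.5000

Δθ = 1.379793 − 2.879793 = -1.500000
ω = Δθ/dt = -1.500000/1.0 = -1.5000
R = −Δy/(cos θ' − cos θ) = -0.1667
v = R·ω = -0.1667·-1.5000 = 0.2500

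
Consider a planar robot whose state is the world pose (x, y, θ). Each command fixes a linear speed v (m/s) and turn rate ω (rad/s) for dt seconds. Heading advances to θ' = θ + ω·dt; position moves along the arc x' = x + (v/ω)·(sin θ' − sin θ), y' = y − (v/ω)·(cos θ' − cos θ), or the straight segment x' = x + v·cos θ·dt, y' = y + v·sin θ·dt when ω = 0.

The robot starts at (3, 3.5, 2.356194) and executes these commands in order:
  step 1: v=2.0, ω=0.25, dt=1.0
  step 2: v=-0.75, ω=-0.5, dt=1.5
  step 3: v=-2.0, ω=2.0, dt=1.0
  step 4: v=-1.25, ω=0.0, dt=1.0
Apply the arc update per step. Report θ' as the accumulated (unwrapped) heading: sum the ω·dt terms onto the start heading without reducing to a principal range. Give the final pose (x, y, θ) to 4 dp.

(4.6577, 4.2012, 3.8562)

step 1: θ'=2.6062 (R=8.0000) → pose (1.4246, 4.7237, 2.6062)
step 2: θ'=1.8562 (R=1.5000) → pose (2.0987, 3.8559, 1.8562)
step 3: θ'=3.8562 (R=-1.0000) → pose (3.7135, 3.3821, 3.8562)
step 4: θ'=3.8562 (straight) → pose (4.6577, 4.2012, 3.8562)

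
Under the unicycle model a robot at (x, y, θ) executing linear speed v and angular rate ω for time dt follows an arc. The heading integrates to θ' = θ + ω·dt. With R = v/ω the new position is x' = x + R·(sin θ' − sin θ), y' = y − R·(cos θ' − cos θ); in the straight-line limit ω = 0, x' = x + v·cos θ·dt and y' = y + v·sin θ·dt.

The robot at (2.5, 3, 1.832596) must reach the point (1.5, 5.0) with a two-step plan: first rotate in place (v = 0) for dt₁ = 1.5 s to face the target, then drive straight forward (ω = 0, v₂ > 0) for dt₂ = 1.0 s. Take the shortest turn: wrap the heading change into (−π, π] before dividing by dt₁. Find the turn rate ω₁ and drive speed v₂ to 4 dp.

ω₁ = 0.1346, v₂ = 2.2361

heading to target = atan2(5−3, 1.5−2.5) = 2.0344
Δθ = wrap(2.0344 − 1.8326) = 0.2018; ω₁ = Δθ/dt₁ = 0.1346
distance = √((1.5−2.5)² + (5−3)²) = 2.2361; v₂ = distance/dt₂ = 2.2361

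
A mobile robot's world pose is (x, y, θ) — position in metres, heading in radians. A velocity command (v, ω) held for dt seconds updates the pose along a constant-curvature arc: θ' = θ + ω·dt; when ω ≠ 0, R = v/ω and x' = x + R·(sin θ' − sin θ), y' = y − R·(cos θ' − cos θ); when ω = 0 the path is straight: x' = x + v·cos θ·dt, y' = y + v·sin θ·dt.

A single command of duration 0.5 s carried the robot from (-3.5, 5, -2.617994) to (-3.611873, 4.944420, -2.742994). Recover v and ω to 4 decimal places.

Δθ = -2.742994 − -2.617994 = -0.125000
ω = Δθ/dt = -0.125000/0.5 = -0.2500
R = Δx/(sin θ' − sin θ) = -1.0000
v = R·ω = -1.0000·-0.2500 = 0.2500

v = 0.2500, ω = -0.2500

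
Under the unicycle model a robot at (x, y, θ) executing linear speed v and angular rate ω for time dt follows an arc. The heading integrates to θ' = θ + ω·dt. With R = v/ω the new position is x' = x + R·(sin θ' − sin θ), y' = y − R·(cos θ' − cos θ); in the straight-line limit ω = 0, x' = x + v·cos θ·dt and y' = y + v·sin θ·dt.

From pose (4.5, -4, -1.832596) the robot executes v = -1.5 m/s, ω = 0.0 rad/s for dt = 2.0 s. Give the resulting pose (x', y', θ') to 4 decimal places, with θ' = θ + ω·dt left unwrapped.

θ' = -1.8326 + 0.0·2.0 = -1.8326
ω = 0 → straight: x' = 4.5 + -1.5·cos(-1.8326)·2.0 = 5.2765
y' = -4 + -1.5·sin(-1.8326)·2.0 = -1.1022

(5.2765, -1.1022, -1.8326)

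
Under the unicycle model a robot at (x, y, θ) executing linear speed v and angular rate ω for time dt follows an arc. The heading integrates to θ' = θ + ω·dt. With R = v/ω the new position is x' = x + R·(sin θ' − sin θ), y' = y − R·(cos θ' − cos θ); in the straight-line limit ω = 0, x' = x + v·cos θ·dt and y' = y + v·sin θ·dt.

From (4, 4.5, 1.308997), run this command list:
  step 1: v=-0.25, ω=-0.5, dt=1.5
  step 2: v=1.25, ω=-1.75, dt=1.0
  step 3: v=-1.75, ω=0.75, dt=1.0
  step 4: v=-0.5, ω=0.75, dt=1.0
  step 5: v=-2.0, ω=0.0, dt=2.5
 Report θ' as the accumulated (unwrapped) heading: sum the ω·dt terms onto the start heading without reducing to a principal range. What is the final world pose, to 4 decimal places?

(-1.5972, 3.6215, 0.3090)

step 1: θ'=0.5590 (R=0.5000) → pose (3.7822, 4.2055, 0.5590)
step 2: θ'=-1.1910 (R=-0.7143) → pose (4.8244, 3.8648, -1.1910)
step 3: θ'=-0.4410 (R=-2.3333) → pose (3.6533, 5.1098, -0.4410)
step 4: θ'=0.3090 (R=-0.6667) → pose (3.1660, 5.1420, 0.3090)
step 5: θ'=0.3090 (straight) → pose (-1.5972, 3.6215, 0.3090)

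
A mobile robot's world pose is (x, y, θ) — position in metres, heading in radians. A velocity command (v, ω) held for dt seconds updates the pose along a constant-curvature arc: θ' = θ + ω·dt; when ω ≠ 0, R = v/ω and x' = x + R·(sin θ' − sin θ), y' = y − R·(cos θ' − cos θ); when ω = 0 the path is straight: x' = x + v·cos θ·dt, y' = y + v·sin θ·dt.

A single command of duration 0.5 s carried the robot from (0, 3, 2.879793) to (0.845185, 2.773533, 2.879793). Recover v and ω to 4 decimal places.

Δθ = 2.879793 − 2.879793 = 0.000000
ω = Δθ/dt = 0.000000/0.5 = 0.0000
ω = 0 → v = (Δx·cos θ + Δy·sin θ)/dt = -1.7500

v = -1.7500, ω = 0.0000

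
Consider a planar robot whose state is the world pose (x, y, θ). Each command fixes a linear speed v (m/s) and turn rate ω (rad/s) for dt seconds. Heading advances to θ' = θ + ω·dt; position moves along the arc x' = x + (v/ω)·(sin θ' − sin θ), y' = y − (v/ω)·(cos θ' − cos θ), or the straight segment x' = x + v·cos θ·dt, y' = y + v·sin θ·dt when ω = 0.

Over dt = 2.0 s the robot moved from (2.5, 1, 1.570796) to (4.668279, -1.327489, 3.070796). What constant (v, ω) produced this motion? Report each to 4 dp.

Δθ = 3.070796 − 1.570796 = 1.500000
ω = Δθ/dt = 1.500000/2.0 = 0.7500
R = −Δy/(cos θ' − cos θ) = -2.3333
v = R·ω = -2.3333·0.7500 = -1.7500

v = -1.7500, ω = 0.7500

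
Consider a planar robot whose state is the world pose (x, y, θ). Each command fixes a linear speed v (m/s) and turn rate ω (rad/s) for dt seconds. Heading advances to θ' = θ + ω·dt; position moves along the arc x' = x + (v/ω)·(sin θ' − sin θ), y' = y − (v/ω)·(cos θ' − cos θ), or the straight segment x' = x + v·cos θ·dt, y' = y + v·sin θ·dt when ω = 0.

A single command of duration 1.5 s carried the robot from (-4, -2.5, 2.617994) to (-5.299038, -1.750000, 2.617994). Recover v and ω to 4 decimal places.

Δθ = 2.617994 − 2.617994 = 0.000000
ω = Δθ/dt = 0.000000/1.5 = 0.0000
ω = 0 → v = (Δx·cos θ + Δy·sin θ)/dt = 1.0000

v = 1.0000, ω = 0.0000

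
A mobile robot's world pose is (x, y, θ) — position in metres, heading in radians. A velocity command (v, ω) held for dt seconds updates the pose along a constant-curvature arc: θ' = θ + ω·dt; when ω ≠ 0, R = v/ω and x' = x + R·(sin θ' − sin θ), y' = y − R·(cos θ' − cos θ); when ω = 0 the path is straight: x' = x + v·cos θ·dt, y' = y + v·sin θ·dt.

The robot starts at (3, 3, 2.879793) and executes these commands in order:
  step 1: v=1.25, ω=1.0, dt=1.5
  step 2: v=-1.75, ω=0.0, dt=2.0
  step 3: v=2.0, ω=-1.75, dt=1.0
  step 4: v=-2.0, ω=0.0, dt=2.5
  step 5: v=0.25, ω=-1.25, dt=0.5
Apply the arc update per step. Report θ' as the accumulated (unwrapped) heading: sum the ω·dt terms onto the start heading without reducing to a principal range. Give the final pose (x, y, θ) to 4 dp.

step 1: θ'=4.3798 (R=1.2500) → pose (1.4950, 2.2007, 4.3798)
step 2: θ'=4.3798 (straight) → pose (2.6377, 5.5089, 4.3798)
step 3: θ'=2.6298 (R=-1.1429) → pose (0.9978, 4.8856, 2.6298)
step 4: θ'=2.6298 (straight) → pose (5.3571, 2.4369, 2.6298)
step 5: θ'=2.0048 (R=-0.2000) → pose (5.2736, 2.5272, 2.0048)

(5.2736, 2.5272, 2.0048)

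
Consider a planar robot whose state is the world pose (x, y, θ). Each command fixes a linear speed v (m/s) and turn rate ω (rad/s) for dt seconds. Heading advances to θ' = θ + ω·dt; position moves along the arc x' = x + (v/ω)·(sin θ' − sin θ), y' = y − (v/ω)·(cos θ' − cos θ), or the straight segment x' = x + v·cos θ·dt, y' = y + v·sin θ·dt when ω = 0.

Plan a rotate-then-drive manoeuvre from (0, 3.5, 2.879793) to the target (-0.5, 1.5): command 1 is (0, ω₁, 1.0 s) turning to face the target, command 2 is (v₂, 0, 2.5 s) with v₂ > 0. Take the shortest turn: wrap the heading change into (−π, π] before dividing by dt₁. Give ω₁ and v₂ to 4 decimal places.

heading to target = atan2(1.5−3.5, -0.5−0) = -1.8158
Δθ = wrap(-1.8158 − 2.8798) = 1.5876; ω₁ = Δθ/dt₁ = 1.5876
distance = √((-0.5−0)² + (1.5−3.5)²) = 2.0616; v₂ = distance/dt₂ = 0.8246

ω₁ = 1.5876, v₂ = 0.8246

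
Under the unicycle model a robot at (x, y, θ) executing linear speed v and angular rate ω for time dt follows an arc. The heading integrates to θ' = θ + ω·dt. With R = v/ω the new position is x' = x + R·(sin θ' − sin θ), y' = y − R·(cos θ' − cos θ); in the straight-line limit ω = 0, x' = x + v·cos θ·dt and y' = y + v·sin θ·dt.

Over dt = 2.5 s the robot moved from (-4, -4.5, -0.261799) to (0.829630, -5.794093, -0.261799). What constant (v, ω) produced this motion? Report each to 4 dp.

Δθ = -0.261799 − -0.261799 = 0.000000
ω = Δθ/dt = 0.000000/2.5 = 0.0000
ω = 0 → v = (Δx·cos θ + Δy·sin θ)/dt = 2.0000

v = 2.0000, ω = 0.0000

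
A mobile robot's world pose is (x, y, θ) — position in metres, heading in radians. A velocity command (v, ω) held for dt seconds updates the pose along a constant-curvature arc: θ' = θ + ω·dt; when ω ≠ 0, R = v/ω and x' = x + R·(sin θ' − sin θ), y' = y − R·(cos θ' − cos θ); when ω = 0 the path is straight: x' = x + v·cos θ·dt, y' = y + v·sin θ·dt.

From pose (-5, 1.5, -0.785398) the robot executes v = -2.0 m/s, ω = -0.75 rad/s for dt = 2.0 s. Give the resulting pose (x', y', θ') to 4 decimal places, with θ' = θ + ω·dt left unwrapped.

θ' = -0.7854 + -0.75·2.0 = -2.2854
R = v/ω = -2.0/-0.75 = 2.6667
x' = -5 + 2.6667·(sin -2.2854 − sin -0.7854) = -5.1287
y' = 1.5 − 2.6667·(cos -2.2854 − cos -0.7854) = 5.1331

(-5.1287, 5.1331, -2.2854)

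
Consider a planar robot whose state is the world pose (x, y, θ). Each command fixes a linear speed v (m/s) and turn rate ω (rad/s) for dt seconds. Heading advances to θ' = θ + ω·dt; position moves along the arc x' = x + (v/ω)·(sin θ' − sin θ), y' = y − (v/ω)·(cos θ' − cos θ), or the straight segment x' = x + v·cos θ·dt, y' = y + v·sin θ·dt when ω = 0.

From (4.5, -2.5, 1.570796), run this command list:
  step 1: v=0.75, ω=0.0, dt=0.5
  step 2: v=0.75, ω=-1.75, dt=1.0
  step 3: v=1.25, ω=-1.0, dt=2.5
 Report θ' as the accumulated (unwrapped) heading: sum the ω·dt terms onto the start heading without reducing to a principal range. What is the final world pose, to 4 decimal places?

(5.3398, -4.0520, -2.6792)

step 1: θ'=1.5708 (straight) → pose (4.5000, -2.1250, 1.5708)
step 2: θ'=-0.1792 (R=-0.4286) → pose (5.0050, -1.7033, -0.1792)
step 3: θ'=-2.6792 (R=-1.2500) → pose (5.3398, -4.0520, -2.6792)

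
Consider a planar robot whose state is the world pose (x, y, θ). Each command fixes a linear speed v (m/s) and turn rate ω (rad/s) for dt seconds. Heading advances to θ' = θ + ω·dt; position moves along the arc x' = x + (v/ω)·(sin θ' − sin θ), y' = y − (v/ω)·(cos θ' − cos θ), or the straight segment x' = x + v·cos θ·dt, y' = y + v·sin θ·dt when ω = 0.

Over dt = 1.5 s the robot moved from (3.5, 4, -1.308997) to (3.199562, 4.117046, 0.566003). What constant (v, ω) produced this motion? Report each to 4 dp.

v = -0.2500, ω = 1.2500

Δθ = 0.566003 − -1.308997 = 1.875000
ω = Δθ/dt = 1.875000/1.5 = 1.2500
R = Δx/(sin θ' − sin θ) = -0.2000
v = R·ω = -0.2000·1.2500 = -0.2500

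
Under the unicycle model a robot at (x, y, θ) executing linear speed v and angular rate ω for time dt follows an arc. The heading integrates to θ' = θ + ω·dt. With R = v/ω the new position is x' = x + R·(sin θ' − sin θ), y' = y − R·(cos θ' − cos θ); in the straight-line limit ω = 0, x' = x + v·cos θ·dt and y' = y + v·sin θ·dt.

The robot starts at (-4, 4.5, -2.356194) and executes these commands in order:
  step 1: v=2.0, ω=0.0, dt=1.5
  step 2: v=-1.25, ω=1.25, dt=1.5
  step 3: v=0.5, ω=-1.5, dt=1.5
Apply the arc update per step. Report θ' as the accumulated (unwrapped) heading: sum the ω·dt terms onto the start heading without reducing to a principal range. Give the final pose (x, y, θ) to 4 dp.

(-6.3869, 3.3711, -2.7312)

step 1: θ'=-2.3562 (straight) → pose (-6.1213, 2.3787, -2.3562)
step 2: θ'=-0.4812 (R=-1.0000) → pose (-6.3656, 3.9722, -0.4812)
step 3: θ'=-2.7312 (R=-0.3333) → pose (-6.3869, 3.3711, -2.7312)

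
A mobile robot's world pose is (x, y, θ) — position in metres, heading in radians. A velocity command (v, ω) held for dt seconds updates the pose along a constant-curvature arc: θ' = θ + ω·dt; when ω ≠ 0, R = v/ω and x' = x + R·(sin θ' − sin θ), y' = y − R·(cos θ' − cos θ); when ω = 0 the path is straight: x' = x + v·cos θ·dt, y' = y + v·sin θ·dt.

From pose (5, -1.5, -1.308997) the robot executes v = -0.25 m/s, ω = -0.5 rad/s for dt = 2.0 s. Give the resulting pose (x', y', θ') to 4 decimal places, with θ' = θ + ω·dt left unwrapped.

(5.1131, -1.0341, -2.3090)

θ' = -1.3090 + -0.5·2.0 = -2.3090
R = v/ω = -0.25/-0.5 = 0.5000
x' = 5 + 0.5000·(sin -2.3090 − sin -1.3090) = 5.1131
y' = -1.5 − 0.5000·(cos -2.3090 − cos -1.3090) = -1.0341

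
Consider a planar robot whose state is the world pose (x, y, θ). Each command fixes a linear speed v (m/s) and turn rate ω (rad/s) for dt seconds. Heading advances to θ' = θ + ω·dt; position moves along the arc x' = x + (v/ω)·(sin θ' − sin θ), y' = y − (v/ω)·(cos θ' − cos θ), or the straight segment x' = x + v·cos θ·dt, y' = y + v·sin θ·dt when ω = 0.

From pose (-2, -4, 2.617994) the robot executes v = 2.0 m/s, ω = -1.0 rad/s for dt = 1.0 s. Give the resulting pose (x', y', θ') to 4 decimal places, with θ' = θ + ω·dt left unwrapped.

θ' = 2.6180 + -1.0·1.0 = 1.6180
R = v/ω = 2.0/-1.0 = -2.0000
x' = -2 + -2.0000·(sin 1.6180 − sin 2.6180) = -2.9978
y' = -4 − -2.0000·(cos 1.6180 − cos 2.6180) = -2.3623

(-2.9978, -2.3623, 1.6180)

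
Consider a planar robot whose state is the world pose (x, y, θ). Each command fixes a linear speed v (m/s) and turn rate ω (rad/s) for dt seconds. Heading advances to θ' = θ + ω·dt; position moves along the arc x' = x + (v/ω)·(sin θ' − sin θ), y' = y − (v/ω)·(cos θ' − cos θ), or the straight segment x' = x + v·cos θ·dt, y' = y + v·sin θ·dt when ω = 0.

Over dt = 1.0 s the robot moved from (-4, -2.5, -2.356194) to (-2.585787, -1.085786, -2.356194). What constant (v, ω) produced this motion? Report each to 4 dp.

Δθ = -2.356194 − -2.356194 = 0.000000
ω = Δθ/dt = 0.000000/1.0 = 0.0000
ω = 0 → v = (Δx·cos θ + Δy·sin θ)/dt = -2.0000

v = -2.0000, ω = 0.0000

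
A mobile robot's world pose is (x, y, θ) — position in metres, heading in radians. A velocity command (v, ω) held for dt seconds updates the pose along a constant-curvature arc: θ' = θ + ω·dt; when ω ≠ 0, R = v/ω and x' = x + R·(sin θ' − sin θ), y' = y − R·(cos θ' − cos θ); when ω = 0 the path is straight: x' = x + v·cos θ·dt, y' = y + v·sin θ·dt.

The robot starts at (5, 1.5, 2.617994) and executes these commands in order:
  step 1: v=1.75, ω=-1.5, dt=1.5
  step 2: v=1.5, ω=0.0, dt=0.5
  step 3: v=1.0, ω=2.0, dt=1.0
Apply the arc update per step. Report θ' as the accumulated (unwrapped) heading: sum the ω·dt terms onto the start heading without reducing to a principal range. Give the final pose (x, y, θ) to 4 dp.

step 1: θ'=0.3680 (R=-1.1667) → pose (5.1636, 3.5989, 0.3680)
step 2: θ'=0.3680 (straight) → pose (5.8634, 3.8687, 0.3680)
step 3: θ'=2.3680 (R=0.5000) → pose (6.0329, 4.6930, 2.3680)

(6.0329, 4.6930, 2.3680)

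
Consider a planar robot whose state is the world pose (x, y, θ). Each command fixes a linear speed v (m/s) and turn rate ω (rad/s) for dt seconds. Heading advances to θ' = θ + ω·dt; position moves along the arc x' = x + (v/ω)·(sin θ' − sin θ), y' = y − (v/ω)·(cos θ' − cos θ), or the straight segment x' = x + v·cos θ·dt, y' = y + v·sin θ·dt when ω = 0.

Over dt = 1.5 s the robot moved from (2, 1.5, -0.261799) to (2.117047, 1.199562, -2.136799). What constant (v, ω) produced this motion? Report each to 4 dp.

v = 0.2500, ω = -1.2500

Δθ = -2.136799 − -0.261799 = -1.875000
ω = Δθ/dt = -1.875000/1.5 = -1.2500
R = −Δy/(cos θ' − cos θ) = -0.2000
v = R·ω = -0.2000·-1.2500 = 0.2500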